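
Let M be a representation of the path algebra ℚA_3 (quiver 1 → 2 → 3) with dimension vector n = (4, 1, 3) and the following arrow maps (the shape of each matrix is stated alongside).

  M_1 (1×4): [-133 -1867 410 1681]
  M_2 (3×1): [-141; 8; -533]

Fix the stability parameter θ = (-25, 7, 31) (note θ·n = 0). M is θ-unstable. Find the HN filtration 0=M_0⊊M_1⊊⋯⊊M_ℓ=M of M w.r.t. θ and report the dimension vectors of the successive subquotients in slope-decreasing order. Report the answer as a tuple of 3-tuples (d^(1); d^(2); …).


Via rank(M_{q-1}∘⋯∘M_p): M ≅ I[1,1]^3, I[1,3], I[3,3]^2.
μ_θ-semistable layers: μ^(1)=31; μ^(2)=7; μ^(3)=-25

((0, 0, 3); (0, 1, 0); (4, 0, 0))


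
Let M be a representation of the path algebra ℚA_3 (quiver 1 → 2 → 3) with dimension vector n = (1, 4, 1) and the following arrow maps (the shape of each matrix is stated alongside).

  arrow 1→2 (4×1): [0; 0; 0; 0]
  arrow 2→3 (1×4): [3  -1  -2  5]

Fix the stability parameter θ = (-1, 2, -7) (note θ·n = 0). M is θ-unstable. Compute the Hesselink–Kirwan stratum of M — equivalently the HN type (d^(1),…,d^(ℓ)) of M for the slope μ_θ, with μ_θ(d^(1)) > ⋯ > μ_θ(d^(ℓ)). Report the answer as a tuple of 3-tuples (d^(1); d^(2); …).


Via rank(M_{q-1}∘⋯∘M_p): M ≅ I[1,1], I[2,2]^3, I[2,3].
μ_θ-semistable layers: μ^(1)=2; μ^(2)=-1; μ^(3)=-5/2

((0, 3, 0); (1, 0, 0); (0, 1, 1))


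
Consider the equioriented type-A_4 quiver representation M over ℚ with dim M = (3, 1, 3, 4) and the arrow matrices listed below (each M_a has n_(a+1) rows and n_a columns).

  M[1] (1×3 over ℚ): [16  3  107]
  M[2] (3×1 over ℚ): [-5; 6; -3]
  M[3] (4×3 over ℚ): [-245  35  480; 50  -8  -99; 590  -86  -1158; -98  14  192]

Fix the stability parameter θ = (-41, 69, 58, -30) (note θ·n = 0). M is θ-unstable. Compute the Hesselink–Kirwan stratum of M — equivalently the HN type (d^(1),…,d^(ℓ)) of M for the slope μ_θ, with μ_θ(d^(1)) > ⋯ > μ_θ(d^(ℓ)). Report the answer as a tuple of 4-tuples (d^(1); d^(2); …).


Via rank(M_{q-1}∘⋯∘M_p): M ≅ I[1,1]^2, I[1,4], I[3,3], I[3,4], I[4,4]^2.
μ_θ-semistable layers: μ^(1)=58; μ^(2)=97/3; μ^(3)=14; μ^(4)=-30; μ^(5)=-41

((0, 0, 1, 0); (0, 1, 1, 1); (0, 0, 1, 1); (0, 0, 0, 2); (3, 0, 0, 0))


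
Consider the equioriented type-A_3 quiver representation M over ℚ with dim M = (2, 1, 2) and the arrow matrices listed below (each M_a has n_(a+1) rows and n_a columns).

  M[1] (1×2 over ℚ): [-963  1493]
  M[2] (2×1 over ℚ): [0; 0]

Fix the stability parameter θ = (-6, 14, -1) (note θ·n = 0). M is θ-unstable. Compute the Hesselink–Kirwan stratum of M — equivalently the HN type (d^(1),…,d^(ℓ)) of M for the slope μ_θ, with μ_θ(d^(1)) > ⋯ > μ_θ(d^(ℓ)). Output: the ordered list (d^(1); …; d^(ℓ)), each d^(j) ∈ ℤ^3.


Barcode: M ≅ I[1,1], I[1,2], I[3,3]^2. HN layers by μ_θ (3 steps, strictly decreasing):
  μ^(1)=14; μ^(2)=-1; μ^(3)=-6

((0, 1, 0); (0, 0, 2); (2, 0, 0))


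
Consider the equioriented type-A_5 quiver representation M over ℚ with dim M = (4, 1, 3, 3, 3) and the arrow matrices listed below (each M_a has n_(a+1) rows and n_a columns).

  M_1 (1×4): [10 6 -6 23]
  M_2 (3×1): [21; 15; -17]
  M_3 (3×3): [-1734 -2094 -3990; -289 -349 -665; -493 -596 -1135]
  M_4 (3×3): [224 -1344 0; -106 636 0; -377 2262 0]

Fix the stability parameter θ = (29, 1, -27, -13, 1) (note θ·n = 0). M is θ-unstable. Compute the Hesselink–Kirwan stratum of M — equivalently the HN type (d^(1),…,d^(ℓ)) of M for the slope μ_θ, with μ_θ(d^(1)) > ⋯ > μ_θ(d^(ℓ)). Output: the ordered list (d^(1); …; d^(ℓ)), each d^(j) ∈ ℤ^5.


Barcode: M ≅ I[1,1]^3, I[1,4], I[3,3], I[3,4], I[4,5], I[5,5]^2. HN layers by μ_θ (5 steps, strictly decreasing):
  μ^(1)=29; μ^(2)=1; μ^(3)=-5/2; μ^(4)=-13; μ^(5)=-27

((3, 0, 0, 0, 0); (0, 0, 0, 0, 3); (1, 1, 1, 1, 0); (0, 0, 0, 2, 0); (0, 0, 2, 0, 0))


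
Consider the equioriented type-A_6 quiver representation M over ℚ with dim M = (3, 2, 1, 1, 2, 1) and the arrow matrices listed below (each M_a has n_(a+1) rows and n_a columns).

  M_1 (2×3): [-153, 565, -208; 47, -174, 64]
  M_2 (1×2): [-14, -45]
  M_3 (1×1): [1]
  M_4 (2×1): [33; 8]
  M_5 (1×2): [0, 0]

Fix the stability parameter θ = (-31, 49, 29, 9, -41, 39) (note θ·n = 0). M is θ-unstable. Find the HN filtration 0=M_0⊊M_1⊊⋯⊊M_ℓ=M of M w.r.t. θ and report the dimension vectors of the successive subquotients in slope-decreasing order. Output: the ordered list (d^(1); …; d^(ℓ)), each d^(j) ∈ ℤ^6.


Via rank(M_{q-1}∘⋯∘M_p): M ≅ I[1,1], I[1,2], I[1,5], I[5,5], I[6,6].
μ_θ-semistable layers: μ^(1)=49; μ^(2)=39; μ^(3)=23/2; μ^(4)=-31; μ^(5)=-41

((0, 1, 0, 0, 0, 0); (0, 0, 0, 0, 0, 1); (0, 1, 1, 1, 1, 0); (3, 0, 0, 0, 0, 0); (0, 0, 0, 0, 1, 0))


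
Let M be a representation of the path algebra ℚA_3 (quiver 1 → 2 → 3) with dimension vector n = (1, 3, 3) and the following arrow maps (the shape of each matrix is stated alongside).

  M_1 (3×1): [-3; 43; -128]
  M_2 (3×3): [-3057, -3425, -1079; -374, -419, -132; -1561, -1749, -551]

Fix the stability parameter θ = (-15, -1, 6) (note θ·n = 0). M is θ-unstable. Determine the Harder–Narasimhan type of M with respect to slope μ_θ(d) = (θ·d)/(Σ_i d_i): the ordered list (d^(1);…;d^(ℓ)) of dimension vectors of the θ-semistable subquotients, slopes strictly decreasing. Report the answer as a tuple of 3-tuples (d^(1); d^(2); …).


Via rank(M_{q-1}∘⋯∘M_p): M ≅ I[1,3], I[2,2], I[2,3], I[3,3].
μ_θ-semistable layers: μ^(1)=6; μ^(2)=-1; μ^(3)=-15

((0, 0, 3); (0, 3, 0); (1, 0, 0))


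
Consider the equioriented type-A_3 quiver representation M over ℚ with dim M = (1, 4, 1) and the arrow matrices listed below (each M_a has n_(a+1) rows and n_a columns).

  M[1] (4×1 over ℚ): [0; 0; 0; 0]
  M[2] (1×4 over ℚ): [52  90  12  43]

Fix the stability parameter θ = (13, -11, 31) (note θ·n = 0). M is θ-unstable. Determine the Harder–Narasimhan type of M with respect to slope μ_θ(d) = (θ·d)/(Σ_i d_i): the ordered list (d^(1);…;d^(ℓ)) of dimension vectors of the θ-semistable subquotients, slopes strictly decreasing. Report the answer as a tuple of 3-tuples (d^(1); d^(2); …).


Barcode: M ≅ I[1,1], I[2,2]^3, I[2,3]. HN layers by μ_θ (3 steps, strictly decreasing):
  μ^(1)=31; μ^(2)=13; μ^(3)=-11

((0, 0, 1); (1, 0, 0); (0, 4, 0))


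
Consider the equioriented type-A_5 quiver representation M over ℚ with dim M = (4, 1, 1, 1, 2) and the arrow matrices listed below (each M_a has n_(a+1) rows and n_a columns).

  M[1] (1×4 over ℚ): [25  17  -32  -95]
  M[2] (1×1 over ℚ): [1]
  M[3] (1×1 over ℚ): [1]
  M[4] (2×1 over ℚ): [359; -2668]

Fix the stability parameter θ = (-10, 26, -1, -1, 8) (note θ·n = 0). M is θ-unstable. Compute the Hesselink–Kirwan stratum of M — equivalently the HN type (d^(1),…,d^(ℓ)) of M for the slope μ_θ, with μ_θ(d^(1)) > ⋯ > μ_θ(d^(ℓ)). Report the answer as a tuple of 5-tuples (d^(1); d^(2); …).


Interval decomposition of M: I[1,1]^3, I[1,5], I[5,5].
HN type (ℓ=2): μ^(1)=8; μ^(2)=-10

((0, 1, 1, 1, 2); (4, 0, 0, 0, 0))


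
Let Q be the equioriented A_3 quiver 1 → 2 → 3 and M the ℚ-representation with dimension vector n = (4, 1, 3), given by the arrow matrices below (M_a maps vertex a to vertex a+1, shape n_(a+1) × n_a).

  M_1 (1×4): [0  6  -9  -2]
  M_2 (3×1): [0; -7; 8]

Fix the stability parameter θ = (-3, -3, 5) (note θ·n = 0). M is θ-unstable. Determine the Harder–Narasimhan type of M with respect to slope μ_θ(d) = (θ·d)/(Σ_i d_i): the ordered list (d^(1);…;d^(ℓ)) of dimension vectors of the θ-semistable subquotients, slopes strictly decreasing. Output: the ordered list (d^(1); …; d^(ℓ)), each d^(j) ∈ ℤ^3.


Via rank(M_{q-1}∘⋯∘M_p): M ≅ I[1,1]^3, I[1,3], I[3,3]^2.
μ_θ-semistable layers: μ^(1)=5; μ^(2)=-3

((0, 0, 3); (4, 1, 0))


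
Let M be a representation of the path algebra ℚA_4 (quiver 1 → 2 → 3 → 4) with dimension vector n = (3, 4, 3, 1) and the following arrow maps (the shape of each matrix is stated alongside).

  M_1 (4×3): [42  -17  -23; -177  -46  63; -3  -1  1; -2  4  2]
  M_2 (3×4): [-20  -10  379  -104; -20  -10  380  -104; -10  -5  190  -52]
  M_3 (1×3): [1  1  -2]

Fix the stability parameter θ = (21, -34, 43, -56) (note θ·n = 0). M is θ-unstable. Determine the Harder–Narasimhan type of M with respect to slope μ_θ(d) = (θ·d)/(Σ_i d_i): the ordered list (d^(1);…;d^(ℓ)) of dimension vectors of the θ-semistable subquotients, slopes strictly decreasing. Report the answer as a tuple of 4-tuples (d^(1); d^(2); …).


Barcode: M ≅ I[1,2], I[1,3], I[1,4], I[2,2], I[3,3]. HN layers by μ_θ (3 steps, strictly decreasing):
  μ^(1)=43; μ^(2)=-13/2; μ^(3)=-34

((0, 0, 2, 0); (3, 3, 1, 1); (0, 1, 0, 0))


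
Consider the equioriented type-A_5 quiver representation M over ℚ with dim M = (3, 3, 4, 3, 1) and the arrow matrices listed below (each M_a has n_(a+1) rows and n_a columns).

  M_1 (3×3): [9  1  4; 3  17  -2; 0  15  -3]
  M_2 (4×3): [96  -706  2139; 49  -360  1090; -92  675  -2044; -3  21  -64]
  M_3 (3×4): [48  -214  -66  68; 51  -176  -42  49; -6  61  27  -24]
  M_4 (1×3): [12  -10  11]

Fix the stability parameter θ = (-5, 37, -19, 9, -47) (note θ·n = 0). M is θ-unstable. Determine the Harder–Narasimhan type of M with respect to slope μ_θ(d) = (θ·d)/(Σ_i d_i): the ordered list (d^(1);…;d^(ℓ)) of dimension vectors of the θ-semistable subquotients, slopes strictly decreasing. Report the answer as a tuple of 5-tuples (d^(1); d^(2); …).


Via rank(M_{q-1}∘⋯∘M_p): M ≅ I[1,1], I[1,3], I[1,5], I[2,4], I[3,3], I[4,4].
μ_θ-semistable layers: μ^(1)=9; μ^(2)=-5; μ^(3)=-19

((0, 2, 2, 2, 0); (3, 1, 1, 1, 1); (0, 0, 1, 0, 0))


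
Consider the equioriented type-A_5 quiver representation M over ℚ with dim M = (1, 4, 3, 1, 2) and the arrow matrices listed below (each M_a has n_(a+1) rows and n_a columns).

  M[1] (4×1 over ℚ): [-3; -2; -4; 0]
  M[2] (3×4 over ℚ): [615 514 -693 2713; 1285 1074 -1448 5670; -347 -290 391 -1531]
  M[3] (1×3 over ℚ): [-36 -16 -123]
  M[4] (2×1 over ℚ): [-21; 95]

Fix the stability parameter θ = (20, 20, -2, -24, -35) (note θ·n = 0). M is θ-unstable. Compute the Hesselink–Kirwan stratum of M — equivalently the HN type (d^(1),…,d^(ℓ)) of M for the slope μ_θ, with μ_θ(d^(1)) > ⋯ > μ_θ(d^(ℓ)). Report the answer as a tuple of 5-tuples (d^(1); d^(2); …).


Interval decomposition of M: I[1,5], I[2,2], I[2,3]^2, I[5,5].
HN type (ℓ=4): μ^(1)=20; μ^(2)=9; μ^(3)=-21/5; μ^(4)=-35

((0, 1, 0, 0, 0); (0, 2, 2, 0, 0); (1, 1, 1, 1, 1); (0, 0, 0, 0, 1))


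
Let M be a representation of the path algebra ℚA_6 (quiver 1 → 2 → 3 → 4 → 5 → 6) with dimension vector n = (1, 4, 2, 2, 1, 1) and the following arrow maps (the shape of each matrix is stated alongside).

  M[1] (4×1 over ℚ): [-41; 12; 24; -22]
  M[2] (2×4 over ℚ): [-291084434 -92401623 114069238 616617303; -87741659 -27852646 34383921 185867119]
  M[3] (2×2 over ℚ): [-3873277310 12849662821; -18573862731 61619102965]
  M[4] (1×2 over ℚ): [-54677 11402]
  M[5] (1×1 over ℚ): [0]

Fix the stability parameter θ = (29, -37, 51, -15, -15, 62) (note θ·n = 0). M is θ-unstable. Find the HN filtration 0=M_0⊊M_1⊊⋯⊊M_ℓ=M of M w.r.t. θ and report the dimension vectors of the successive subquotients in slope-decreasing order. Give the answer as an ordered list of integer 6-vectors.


Interval decomposition of M: I[1,5], I[2,2]^2, I[2,4], I[6,6].
HN type (ℓ=5): μ^(1)=62; μ^(2)=18; μ^(3)=7; μ^(4)=-4; μ^(5)=-37

((0, 0, 0, 0, 0, 1); (0, 0, 1, 1, 0, 0); (0, 0, 1, 1, 1, 0); (1, 1, 0, 0, 0, 0); (0, 3, 0, 0, 0, 0))


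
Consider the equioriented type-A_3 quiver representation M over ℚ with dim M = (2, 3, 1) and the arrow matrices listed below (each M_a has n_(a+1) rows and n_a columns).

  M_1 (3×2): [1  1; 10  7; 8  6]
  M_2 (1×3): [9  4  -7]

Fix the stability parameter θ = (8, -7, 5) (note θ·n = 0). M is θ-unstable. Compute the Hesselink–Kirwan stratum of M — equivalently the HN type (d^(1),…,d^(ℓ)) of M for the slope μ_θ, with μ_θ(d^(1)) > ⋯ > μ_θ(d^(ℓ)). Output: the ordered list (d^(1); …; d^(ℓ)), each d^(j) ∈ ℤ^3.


Via rank(M_{q-1}∘⋯∘M_p): M ≅ I[1,2], I[1,3], I[2,2].
μ_θ-semistable layers: μ^(1)=5; μ^(2)=1/2; μ^(3)=-7

((0, 0, 1); (2, 2, 0); (0, 1, 0))


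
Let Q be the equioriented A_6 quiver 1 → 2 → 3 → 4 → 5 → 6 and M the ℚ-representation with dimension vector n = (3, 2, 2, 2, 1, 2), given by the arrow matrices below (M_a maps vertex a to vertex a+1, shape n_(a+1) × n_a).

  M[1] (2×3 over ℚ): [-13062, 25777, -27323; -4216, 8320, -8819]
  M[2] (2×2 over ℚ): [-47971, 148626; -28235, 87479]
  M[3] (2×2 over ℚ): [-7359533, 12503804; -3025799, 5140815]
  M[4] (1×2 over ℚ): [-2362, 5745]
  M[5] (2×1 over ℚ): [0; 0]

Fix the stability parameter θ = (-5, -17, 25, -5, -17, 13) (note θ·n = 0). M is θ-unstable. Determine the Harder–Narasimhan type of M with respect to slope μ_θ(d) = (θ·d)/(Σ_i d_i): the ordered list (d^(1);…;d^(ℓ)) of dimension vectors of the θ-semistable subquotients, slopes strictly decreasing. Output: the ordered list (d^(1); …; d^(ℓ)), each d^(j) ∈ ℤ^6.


Via rank(M_{q-1}∘⋯∘M_p): M ≅ I[1,1], I[1,4], I[1,5], I[6,6]^2.
μ_θ-semistable layers: μ^(1)=13; μ^(2)=10; μ^(3)=1; μ^(4)=-5; μ^(5)=-11

((0, 0, 0, 0, 0, 2); (0, 0, 1, 1, 0, 0); (0, 0, 1, 1, 1, 0); (1, 0, 0, 0, 0, 0); (2, 2, 0, 0, 0, 0))


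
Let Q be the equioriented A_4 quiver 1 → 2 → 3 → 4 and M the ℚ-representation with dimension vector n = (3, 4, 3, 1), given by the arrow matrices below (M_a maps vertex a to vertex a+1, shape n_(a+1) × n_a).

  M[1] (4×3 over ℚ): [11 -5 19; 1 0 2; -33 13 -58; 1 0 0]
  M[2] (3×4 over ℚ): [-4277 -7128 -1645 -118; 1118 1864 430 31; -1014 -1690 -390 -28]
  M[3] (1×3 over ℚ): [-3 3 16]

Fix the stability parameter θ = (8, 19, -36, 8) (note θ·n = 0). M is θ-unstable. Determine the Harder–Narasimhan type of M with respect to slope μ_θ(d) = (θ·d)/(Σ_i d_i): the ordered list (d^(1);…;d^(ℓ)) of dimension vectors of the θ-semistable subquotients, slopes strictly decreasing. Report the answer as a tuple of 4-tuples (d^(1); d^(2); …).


Via rank(M_{q-1}∘⋯∘M_p): M ≅ I[1,2], I[1,3], I[1,4], I[2,3].
μ_θ-semistable layers: μ^(1)=19; μ^(2)=8; μ^(3)=-3; μ^(4)=-17/2

((0, 1, 0, 0); (1, 0, 0, 1); (2, 2, 2, 0); (0, 1, 1, 0))


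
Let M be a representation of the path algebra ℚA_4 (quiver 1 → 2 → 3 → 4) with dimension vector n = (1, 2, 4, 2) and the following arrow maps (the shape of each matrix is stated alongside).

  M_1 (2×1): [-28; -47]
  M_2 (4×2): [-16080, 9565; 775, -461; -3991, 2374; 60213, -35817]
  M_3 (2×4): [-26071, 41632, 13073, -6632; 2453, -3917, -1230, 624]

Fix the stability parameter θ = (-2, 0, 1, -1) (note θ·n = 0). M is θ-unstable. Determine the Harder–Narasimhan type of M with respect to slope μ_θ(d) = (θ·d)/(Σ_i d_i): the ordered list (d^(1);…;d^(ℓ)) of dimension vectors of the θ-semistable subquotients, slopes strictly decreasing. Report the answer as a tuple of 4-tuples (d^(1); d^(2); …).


Interval decomposition of M: I[1,4], I[2,4], I[3,3]^2.
HN type (ℓ=3): μ^(1)=1; μ^(2)=0; μ^(3)=-2

((0, 0, 2, 0); (0, 2, 2, 2); (1, 0, 0, 0))


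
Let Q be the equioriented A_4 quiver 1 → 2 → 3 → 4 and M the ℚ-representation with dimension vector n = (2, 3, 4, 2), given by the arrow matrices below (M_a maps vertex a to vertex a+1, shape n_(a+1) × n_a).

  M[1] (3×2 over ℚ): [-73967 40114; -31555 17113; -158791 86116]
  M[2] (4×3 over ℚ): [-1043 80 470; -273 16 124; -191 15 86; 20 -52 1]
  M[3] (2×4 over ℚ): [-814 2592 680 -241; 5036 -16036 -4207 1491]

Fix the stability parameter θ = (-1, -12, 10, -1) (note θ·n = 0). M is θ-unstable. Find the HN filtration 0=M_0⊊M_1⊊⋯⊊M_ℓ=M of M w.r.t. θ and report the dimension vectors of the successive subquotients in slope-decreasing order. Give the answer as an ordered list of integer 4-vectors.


Via rank(M_{q-1}∘⋯∘M_p): M ≅ I[1,4]^2, I[2,3], I[3,3].
μ_θ-semistable layers: μ^(1)=10; μ^(2)=9/2; μ^(3)=-13/2; μ^(4)=-12

((0, 0, 2, 0); (0, 0, 2, 2); (2, 2, 0, 0); (0, 1, 0, 0))


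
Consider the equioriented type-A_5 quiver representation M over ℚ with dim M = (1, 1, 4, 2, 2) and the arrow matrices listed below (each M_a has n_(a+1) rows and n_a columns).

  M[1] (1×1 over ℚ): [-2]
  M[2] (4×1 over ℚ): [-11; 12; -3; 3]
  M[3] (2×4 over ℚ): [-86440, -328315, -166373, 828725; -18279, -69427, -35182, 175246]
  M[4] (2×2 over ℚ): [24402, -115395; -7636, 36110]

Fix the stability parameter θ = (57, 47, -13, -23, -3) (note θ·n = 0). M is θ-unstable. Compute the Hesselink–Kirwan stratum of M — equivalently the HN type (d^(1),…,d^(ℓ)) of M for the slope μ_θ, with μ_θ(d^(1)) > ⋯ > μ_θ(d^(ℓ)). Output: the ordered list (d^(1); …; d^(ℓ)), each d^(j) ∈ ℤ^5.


Barcode: M ≅ I[1,5], I[3,3]^2, I[3,4], I[5,5]. HN layers by μ_θ (4 steps, strictly decreasing):
  μ^(1)=13; μ^(2)=-3; μ^(3)=-13; μ^(4)=-18

((1, 1, 1, 1, 1); (0, 0, 0, 0, 1); (0, 0, 2, 0, 0); (0, 0, 1, 1, 0))


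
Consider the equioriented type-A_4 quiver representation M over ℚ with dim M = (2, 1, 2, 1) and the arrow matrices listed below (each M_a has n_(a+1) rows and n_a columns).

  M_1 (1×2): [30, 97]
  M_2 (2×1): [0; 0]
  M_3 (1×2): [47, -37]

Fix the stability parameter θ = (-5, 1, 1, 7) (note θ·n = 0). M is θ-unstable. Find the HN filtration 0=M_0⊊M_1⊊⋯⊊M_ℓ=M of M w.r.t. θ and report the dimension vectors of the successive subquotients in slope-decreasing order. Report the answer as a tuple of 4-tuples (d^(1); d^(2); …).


Barcode: M ≅ I[1,1], I[1,2], I[3,3], I[3,4]. HN layers by μ_θ (3 steps, strictly decreasing):
  μ^(1)=7; μ^(2)=1; μ^(3)=-5

((0, 0, 0, 1); (0, 1, 2, 0); (2, 0, 0, 0))


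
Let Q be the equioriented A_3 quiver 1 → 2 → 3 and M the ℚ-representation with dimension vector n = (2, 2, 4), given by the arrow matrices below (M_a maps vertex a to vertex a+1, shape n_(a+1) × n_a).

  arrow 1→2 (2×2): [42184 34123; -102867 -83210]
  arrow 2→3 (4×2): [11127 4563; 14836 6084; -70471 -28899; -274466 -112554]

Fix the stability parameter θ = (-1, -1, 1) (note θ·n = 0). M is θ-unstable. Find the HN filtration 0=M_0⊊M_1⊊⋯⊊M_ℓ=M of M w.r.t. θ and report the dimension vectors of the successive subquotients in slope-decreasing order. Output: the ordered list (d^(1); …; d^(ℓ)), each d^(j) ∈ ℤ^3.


Interval decomposition of M: I[1,2], I[1,3], I[3,3]^3.
HN type (ℓ=2): μ^(1)=1; μ^(2)=-1

((0, 0, 4); (2, 2, 0))


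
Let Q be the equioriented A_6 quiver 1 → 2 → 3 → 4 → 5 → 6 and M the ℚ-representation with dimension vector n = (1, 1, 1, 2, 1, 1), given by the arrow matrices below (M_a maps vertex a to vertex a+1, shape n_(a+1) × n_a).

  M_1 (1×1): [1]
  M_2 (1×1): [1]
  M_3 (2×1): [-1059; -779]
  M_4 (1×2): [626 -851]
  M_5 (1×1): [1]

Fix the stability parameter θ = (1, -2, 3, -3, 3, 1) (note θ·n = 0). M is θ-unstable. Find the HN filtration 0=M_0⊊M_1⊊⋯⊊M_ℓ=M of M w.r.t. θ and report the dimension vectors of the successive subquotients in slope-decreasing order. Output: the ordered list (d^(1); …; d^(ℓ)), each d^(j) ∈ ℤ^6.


Barcode: M ≅ I[1,6], I[4,4]. HN layers by μ_θ (4 steps, strictly decreasing):
  μ^(1)=2; μ^(2)=0; μ^(3)=-1/2; μ^(4)=-3

((0, 0, 0, 0, 1, 1); (0, 0, 1, 1, 0, 0); (1, 1, 0, 0, 0, 0); (0, 0, 0, 1, 0, 0))


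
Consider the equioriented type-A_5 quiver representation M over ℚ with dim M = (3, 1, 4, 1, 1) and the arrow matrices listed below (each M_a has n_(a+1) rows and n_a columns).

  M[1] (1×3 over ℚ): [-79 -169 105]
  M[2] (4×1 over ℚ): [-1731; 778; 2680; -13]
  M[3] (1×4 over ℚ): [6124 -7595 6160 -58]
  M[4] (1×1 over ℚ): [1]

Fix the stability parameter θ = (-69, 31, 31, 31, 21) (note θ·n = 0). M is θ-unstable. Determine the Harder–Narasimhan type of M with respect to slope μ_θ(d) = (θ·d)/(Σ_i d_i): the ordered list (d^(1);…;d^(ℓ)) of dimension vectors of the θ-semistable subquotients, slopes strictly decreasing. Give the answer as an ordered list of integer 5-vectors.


Via rank(M_{q-1}∘⋯∘M_p): M ≅ I[1,1]^2, I[1,3], I[3,3]^2, I[3,5].
μ_θ-semistable layers: μ^(1)=31; μ^(2)=83/3; μ^(3)=-69

((0, 1, 3, 0, 0); (0, 0, 1, 1, 1); (3, 0, 0, 0, 0))


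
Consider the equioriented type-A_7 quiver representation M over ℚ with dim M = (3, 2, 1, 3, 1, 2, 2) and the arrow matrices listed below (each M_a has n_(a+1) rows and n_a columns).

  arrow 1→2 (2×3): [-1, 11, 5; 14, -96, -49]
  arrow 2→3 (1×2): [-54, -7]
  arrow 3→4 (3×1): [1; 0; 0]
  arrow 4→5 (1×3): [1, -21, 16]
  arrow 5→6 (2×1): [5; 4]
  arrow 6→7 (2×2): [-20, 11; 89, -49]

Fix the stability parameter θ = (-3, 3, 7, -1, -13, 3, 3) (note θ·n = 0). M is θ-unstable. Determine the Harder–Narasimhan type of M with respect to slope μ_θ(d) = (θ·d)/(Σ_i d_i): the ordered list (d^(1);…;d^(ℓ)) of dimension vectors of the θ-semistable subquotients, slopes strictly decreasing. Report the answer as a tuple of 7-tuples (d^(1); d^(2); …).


Barcode: M ≅ I[1,1], I[1,2], I[1,7], I[4,4]^2, I[6,7]. HN layers by μ_θ (3 steps, strictly decreasing):
  μ^(1)=3; μ^(2)=-1; μ^(3)=-3

((0, 1, 0, 0, 0, 2, 2); (0, 1, 1, 3, 1, 0, 0); (3, 0, 0, 0, 0, 0, 0))


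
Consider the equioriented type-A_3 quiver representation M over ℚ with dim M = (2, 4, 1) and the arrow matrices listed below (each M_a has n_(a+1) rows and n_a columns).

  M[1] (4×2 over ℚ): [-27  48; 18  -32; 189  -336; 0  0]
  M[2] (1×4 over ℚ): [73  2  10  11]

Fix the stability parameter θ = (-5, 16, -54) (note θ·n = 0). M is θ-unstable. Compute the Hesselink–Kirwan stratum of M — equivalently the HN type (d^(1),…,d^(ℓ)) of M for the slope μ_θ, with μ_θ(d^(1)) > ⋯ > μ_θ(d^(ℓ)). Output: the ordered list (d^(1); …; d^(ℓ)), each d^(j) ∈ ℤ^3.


Barcode: M ≅ I[1,1], I[1,3], I[2,2]^3. HN layers by μ_θ (3 steps, strictly decreasing):
  μ^(1)=16; μ^(2)=-5; μ^(3)=-43/3

((0, 3, 0); (1, 0, 0); (1, 1, 1))


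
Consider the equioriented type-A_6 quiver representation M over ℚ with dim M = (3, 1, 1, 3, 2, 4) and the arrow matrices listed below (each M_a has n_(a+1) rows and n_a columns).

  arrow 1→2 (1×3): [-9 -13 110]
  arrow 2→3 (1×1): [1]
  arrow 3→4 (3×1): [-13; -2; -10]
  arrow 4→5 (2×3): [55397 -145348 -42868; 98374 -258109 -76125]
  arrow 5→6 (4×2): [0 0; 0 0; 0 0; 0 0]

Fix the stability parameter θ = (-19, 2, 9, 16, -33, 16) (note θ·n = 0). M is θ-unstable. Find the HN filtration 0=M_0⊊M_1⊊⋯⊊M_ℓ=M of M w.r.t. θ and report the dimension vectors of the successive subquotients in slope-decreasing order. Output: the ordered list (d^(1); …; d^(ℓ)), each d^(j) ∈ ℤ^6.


Via rank(M_{q-1}∘⋯∘M_p): M ≅ I[1,1]^2, I[1,5], I[4,4], I[4,5], I[6,6]^4.
μ_θ-semistable layers: μ^(1)=16; μ^(2)=-3/2; μ^(3)=-17/2; μ^(4)=-19

((0, 0, 0, 1, 0, 4); (0, 1, 1, 1, 1, 0); (0, 0, 0, 1, 1, 0); (3, 0, 0, 0, 0, 0))


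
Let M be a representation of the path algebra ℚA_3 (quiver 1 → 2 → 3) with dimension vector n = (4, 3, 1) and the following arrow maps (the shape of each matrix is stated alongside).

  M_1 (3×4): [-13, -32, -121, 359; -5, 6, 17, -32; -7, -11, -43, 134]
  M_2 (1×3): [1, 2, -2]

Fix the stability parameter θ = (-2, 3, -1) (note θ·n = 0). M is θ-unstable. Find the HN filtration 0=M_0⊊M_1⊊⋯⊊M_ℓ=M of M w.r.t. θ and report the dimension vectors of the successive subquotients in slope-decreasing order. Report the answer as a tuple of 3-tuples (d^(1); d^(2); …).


Interval decomposition of M: I[1,1], I[1,2]^2, I[1,3].
HN type (ℓ=3): μ^(1)=3; μ^(2)=1; μ^(3)=-2

((0, 2, 0); (0, 1, 1); (4, 0, 0))


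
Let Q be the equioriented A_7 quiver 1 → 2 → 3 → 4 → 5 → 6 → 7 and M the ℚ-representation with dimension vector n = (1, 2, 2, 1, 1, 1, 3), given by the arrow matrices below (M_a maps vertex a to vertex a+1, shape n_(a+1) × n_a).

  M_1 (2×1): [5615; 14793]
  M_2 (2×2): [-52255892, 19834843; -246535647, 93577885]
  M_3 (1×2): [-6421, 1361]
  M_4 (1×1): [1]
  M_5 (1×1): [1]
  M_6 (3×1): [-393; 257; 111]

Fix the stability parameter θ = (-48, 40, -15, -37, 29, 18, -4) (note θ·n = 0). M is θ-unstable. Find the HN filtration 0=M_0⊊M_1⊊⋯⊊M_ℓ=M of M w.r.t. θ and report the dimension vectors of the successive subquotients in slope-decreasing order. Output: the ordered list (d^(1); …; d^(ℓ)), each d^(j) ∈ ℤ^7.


Barcode: M ≅ I[1,7], I[2,3], I[7,7]^2. HN layers by μ_θ (4 steps, strictly decreasing):
  μ^(1)=43/3; μ^(2)=25/2; μ^(3)=-4; μ^(4)=-48

((0, 0, 0, 0, 1, 1, 1); (0, 1, 1, 0, 0, 0, 0); (0, 1, 1, 1, 0, 0, 2); (1, 0, 0, 0, 0, 0, 0))


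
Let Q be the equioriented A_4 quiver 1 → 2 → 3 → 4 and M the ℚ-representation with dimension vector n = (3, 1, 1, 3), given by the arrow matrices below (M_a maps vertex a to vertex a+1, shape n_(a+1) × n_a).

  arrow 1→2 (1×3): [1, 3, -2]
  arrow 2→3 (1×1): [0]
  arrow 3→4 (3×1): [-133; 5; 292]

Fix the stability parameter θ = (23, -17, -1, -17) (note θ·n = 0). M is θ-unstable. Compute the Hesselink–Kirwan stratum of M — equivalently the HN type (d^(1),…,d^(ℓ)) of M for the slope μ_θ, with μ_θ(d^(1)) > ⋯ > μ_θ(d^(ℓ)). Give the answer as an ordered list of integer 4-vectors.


Barcode: M ≅ I[1,1]^2, I[1,2], I[3,4], I[4,4]^2. HN layers by μ_θ (4 steps, strictly decreasing):
  μ^(1)=23; μ^(2)=3; μ^(3)=-9; μ^(4)=-17

((2, 0, 0, 0); (1, 1, 0, 0); (0, 0, 1, 1); (0, 0, 0, 2))


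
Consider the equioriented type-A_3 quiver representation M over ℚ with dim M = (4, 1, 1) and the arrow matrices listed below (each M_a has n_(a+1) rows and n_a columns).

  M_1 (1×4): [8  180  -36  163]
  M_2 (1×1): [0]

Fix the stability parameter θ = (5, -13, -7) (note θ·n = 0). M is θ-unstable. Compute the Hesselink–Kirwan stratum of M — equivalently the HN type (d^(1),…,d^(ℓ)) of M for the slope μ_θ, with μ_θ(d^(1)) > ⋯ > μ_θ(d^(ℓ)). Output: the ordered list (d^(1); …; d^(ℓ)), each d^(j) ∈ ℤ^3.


Barcode: M ≅ I[1,1]^3, I[1,2], I[3,3]. HN layers by μ_θ (3 steps, strictly decreasing):
  μ^(1)=5; μ^(2)=-4; μ^(3)=-7

((3, 0, 0); (1, 1, 0); (0, 0, 1))


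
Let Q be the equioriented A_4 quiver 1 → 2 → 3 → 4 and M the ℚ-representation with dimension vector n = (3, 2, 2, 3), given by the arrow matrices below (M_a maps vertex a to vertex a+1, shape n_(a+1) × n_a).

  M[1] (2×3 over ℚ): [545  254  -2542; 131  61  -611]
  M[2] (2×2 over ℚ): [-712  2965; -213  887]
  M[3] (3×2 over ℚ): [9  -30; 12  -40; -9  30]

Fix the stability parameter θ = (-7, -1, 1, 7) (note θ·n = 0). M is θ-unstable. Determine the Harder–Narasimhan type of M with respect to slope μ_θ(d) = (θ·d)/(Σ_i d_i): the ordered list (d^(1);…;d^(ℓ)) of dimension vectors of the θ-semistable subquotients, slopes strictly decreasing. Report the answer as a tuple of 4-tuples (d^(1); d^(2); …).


Via rank(M_{q-1}∘⋯∘M_p): M ≅ I[1,1], I[1,3], I[1,4], I[4,4]^2.
μ_θ-semistable layers: μ^(1)=7; μ^(2)=1; μ^(3)=-1; μ^(4)=-7

((0, 0, 0, 3); (0, 0, 2, 0); (0, 2, 0, 0); (3, 0, 0, 0))


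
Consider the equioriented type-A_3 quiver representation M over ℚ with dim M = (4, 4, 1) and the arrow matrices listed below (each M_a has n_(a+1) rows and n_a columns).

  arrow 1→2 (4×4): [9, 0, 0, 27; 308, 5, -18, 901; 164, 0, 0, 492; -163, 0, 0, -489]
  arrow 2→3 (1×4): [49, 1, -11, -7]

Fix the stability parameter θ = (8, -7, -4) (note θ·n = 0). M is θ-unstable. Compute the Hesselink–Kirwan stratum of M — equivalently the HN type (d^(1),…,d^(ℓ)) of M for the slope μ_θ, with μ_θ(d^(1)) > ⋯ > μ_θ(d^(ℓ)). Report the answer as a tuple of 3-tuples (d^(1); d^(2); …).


Interval decomposition of M: I[1,1]^2, I[1,2], I[1,3], I[2,2]^2.
HN type (ℓ=4): μ^(1)=8; μ^(2)=1/2; μ^(3)=-1; μ^(4)=-7

((2, 0, 0); (1, 1, 0); (1, 1, 1); (0, 2, 0))


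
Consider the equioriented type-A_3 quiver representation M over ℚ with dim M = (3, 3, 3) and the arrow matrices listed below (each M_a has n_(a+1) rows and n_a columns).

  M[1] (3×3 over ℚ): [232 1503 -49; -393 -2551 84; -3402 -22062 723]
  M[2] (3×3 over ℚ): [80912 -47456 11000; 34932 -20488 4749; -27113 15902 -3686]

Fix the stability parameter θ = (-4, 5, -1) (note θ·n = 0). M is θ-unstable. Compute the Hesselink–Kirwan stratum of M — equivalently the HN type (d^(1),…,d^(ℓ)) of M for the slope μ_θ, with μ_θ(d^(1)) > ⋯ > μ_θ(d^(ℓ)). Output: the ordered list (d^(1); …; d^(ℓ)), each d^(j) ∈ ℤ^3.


Interval decomposition of M: I[1,2], I[1,3]^2, I[3,3].
HN type (ℓ=4): μ^(1)=5; μ^(2)=2; μ^(3)=-1; μ^(4)=-4

((0, 1, 0); (0, 2, 2); (0, 0, 1); (3, 0, 0))


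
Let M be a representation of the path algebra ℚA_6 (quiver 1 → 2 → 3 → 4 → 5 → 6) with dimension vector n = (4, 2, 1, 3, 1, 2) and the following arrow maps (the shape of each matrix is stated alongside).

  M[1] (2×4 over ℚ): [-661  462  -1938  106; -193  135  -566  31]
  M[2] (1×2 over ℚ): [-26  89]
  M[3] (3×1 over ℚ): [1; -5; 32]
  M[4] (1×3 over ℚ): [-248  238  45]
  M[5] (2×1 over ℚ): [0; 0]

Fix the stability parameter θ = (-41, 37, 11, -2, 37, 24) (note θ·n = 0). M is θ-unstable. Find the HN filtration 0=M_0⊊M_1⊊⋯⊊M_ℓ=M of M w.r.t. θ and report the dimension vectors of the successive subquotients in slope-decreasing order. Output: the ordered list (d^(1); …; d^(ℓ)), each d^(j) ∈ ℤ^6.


Barcode: M ≅ I[1,1]^2, I[1,2], I[1,5], I[4,4]^2, I[6,6]^2. HN layers by μ_θ (5 steps, strictly decreasing):
  μ^(1)=37; μ^(2)=24; μ^(3)=46/3; μ^(4)=-2; μ^(5)=-41

((0, 1, 0, 0, 1, 0); (0, 0, 0, 0, 0, 2); (0, 1, 1, 1, 0, 0); (0, 0, 0, 2, 0, 0); (4, 0, 0, 0, 0, 0))


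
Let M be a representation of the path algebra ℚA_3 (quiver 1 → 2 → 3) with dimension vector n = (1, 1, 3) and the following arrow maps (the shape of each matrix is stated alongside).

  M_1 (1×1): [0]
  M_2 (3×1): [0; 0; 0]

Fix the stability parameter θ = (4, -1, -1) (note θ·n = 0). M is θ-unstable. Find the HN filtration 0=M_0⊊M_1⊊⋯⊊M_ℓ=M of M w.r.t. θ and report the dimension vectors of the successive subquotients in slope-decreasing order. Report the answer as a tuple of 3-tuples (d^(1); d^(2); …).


Interval decomposition of M: I[1,1], I[2,2], I[3,3]^3.
HN type (ℓ=2): μ^(1)=4; μ^(2)=-1

((1, 0, 0); (0, 1, 3))


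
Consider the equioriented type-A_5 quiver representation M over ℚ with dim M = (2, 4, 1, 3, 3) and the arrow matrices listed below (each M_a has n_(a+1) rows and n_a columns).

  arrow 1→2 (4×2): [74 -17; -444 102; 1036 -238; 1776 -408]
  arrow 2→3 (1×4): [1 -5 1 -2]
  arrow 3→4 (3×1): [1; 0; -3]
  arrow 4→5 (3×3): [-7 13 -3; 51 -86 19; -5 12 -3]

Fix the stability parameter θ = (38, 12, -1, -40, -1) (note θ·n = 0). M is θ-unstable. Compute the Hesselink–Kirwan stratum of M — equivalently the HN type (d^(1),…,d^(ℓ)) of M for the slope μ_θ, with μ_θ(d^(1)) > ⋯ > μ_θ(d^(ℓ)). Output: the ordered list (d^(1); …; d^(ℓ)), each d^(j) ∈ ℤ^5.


Barcode: M ≅ I[1,1], I[1,5], I[2,2]^3, I[4,5]^2. HN layers by μ_θ (5 steps, strictly decreasing):
  μ^(1)=38; μ^(2)=12; μ^(3)=8/5; μ^(4)=-1; μ^(5)=-40

((1, 0, 0, 0, 0); (0, 3, 0, 0, 0); (1, 1, 1, 1, 1); (0, 0, 0, 0, 2); (0, 0, 0, 2, 0))


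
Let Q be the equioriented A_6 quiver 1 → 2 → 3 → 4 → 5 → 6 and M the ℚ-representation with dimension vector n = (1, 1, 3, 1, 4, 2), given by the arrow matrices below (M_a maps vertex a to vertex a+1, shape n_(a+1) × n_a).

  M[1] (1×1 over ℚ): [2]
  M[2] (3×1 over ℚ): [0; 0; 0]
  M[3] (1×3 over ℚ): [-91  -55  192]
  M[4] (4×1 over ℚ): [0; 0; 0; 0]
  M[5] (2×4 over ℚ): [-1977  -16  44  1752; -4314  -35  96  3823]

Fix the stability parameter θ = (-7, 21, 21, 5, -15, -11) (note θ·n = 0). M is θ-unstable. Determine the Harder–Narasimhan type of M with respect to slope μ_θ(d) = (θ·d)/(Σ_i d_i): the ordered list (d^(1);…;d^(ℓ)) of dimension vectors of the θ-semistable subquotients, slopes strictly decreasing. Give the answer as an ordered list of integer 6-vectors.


Interval decomposition of M: I[1,2], I[3,3]^2, I[3,4], I[5,5]^2, I[5,6]^2.
HN type (ℓ=5): μ^(1)=21; μ^(2)=13; μ^(3)=-7; μ^(4)=-11; μ^(5)=-15

((0, 1, 2, 0, 0, 0); (0, 0, 1, 1, 0, 0); (1, 0, 0, 0, 0, 0); (0, 0, 0, 0, 0, 2); (0, 0, 0, 0, 4, 0))


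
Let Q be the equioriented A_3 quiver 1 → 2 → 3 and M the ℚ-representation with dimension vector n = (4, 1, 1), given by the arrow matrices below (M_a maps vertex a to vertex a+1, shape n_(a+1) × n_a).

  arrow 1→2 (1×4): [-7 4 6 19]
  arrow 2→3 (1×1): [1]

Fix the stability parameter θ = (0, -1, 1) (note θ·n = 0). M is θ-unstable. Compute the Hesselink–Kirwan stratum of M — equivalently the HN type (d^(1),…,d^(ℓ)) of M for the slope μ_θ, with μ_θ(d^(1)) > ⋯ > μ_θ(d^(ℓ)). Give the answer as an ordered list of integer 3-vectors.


Via rank(M_{q-1}∘⋯∘M_p): M ≅ I[1,1]^3, I[1,3].
μ_θ-semistable layers: μ^(1)=1; μ^(2)=0; μ^(3)=-1/2

((0, 0, 1); (3, 0, 0); (1, 1, 0))


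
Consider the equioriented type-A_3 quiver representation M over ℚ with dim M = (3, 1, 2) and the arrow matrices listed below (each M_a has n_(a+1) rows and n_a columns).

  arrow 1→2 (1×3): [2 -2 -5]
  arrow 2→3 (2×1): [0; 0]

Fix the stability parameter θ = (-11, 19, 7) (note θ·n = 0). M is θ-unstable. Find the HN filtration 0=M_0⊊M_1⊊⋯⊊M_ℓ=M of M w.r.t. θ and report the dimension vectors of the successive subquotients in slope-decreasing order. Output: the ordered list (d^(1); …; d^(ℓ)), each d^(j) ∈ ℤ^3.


Barcode: M ≅ I[1,1]^2, I[1,2], I[3,3]^2. HN layers by μ_θ (3 steps, strictly decreasing):
  μ^(1)=19; μ^(2)=7; μ^(3)=-11

((0, 1, 0); (0, 0, 2); (3, 0, 0))


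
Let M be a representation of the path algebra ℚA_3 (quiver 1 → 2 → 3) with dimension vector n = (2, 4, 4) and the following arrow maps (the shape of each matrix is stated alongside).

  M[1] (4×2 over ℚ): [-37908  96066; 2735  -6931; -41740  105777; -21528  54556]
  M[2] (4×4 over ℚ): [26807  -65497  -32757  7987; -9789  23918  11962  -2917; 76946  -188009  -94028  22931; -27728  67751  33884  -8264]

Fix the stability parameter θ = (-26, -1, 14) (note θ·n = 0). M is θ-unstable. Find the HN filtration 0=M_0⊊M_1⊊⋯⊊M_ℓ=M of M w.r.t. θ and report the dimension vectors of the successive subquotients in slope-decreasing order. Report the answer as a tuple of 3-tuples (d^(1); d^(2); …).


Via rank(M_{q-1}∘⋯∘M_p): M ≅ I[1,3]^2, I[2,3]^2.
μ_θ-semistable layers: μ^(1)=14; μ^(2)=-1; μ^(3)=-26

((0, 0, 4); (0, 4, 0); (2, 0, 0))


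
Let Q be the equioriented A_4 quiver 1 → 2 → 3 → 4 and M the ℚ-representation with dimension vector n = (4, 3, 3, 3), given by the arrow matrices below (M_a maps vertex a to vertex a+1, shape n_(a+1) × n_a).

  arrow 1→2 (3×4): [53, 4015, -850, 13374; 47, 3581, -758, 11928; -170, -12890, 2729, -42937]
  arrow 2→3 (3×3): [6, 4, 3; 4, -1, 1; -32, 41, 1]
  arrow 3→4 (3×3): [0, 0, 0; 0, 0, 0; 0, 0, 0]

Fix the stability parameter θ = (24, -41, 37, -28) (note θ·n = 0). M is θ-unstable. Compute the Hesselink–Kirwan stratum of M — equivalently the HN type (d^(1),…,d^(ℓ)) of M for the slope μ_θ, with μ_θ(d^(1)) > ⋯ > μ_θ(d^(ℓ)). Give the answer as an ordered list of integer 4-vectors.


Barcode: M ≅ I[1,1], I[1,2], I[1,3]^2, I[3,3], I[4,4]^3. HN layers by μ_θ (4 steps, strictly decreasing):
  μ^(1)=37; μ^(2)=24; μ^(3)=-17/2; μ^(4)=-28

((0, 0, 3, 0); (1, 0, 0, 0); (3, 3, 0, 0); (0, 0, 0, 3))


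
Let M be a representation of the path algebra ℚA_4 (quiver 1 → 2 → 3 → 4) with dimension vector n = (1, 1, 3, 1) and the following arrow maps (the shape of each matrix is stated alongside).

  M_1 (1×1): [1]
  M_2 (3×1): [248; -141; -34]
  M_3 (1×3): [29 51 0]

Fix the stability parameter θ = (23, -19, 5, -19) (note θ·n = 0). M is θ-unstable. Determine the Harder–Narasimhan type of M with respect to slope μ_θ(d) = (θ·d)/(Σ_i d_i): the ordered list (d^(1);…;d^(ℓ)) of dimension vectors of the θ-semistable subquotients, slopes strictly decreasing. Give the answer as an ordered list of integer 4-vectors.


Interval decomposition of M: I[1,4], I[3,3]^2.
HN type (ℓ=2): μ^(1)=5; μ^(2)=-5/2

((0, 0, 2, 0); (1, 1, 1, 1))


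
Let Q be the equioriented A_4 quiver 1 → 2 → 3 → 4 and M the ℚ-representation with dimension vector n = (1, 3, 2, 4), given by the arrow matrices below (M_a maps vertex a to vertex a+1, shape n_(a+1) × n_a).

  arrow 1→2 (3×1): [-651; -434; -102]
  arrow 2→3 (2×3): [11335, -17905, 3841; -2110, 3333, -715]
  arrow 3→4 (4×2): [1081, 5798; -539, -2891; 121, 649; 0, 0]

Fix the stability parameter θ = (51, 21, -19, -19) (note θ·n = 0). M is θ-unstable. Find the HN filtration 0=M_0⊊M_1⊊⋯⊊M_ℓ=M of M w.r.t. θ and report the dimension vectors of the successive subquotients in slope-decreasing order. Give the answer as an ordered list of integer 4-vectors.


Barcode: M ≅ I[1,4], I[2,2], I[2,4], I[4,4]^2. HN layers by μ_θ (4 steps, strictly decreasing):
  μ^(1)=21; μ^(2)=17/2; μ^(3)=-17/3; μ^(4)=-19

((0, 1, 0, 0); (1, 1, 1, 1); (0, 1, 1, 1); (0, 0, 0, 2))


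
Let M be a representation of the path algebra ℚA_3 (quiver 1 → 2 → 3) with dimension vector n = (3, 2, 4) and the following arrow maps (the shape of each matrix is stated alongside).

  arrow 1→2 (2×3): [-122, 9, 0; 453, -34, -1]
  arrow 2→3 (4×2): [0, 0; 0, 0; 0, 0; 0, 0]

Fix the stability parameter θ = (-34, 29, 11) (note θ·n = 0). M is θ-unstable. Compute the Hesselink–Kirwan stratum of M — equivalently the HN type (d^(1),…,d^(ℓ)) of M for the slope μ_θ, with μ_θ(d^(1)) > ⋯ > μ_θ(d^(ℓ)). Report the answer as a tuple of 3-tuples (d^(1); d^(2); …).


Interval decomposition of M: I[1,1], I[1,2]^2, I[3,3]^4.
HN type (ℓ=3): μ^(1)=29; μ^(2)=11; μ^(3)=-34

((0, 2, 0); (0, 0, 4); (3, 0, 0))


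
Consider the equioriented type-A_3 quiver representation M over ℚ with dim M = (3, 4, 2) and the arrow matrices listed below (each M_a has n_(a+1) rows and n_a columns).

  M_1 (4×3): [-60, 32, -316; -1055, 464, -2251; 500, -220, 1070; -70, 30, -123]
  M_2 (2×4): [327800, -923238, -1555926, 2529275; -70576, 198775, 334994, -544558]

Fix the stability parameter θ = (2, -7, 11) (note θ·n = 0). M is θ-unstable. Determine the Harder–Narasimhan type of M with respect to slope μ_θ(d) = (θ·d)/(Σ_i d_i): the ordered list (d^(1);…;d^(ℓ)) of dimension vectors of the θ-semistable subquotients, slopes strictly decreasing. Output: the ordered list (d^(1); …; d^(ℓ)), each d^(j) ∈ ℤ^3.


Via rank(M_{q-1}∘⋯∘M_p): M ≅ I[1,1], I[1,3]^2, I[2,2]^2.
μ_θ-semistable layers: μ^(1)=11; μ^(2)=2; μ^(3)=-5/2; μ^(4)=-7

((0, 0, 2); (1, 0, 0); (2, 2, 0); (0, 2, 0))


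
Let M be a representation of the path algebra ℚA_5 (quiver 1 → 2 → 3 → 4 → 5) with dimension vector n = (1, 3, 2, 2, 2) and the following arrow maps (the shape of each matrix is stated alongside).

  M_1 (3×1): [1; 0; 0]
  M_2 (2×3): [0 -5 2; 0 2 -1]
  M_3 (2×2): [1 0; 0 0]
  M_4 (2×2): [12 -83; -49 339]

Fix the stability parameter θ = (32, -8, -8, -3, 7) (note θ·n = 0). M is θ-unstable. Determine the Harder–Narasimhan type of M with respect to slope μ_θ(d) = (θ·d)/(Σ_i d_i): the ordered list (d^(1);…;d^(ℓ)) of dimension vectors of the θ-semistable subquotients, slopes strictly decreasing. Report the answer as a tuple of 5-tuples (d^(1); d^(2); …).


Barcode: M ≅ I[1,2], I[2,3], I[2,5], I[4,5]. HN layers by μ_θ (4 steps, strictly decreasing):
  μ^(1)=12; μ^(2)=7; μ^(3)=-3; μ^(4)=-8

((1, 1, 0, 0, 0); (0, 0, 0, 0, 2); (0, 0, 0, 2, 0); (0, 2, 2, 0, 0))
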